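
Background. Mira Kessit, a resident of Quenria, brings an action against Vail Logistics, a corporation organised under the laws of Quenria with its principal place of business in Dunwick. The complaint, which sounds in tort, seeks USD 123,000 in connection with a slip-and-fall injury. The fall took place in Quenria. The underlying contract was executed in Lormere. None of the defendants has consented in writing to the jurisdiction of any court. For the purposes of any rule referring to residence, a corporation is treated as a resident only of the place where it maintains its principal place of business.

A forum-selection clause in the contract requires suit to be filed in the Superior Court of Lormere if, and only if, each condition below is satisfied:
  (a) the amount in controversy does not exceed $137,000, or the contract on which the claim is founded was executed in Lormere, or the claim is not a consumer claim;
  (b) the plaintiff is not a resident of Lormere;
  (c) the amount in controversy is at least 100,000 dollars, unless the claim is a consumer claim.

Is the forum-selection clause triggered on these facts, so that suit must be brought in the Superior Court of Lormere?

Yes

The Superior Court of Lormere:
  (a) The amount in controversy is 123,000 dollars, within the 137,000 dollars ceiling, which satisfies one of the alternatives. Met.
  (b) The plaintiff resides in Quenria, which is not Lormere. Condition met.
  (c) The amount in controversy is 123,000 dollars, which meets the $100,000 floor. Satisfied.
  → The clause applies.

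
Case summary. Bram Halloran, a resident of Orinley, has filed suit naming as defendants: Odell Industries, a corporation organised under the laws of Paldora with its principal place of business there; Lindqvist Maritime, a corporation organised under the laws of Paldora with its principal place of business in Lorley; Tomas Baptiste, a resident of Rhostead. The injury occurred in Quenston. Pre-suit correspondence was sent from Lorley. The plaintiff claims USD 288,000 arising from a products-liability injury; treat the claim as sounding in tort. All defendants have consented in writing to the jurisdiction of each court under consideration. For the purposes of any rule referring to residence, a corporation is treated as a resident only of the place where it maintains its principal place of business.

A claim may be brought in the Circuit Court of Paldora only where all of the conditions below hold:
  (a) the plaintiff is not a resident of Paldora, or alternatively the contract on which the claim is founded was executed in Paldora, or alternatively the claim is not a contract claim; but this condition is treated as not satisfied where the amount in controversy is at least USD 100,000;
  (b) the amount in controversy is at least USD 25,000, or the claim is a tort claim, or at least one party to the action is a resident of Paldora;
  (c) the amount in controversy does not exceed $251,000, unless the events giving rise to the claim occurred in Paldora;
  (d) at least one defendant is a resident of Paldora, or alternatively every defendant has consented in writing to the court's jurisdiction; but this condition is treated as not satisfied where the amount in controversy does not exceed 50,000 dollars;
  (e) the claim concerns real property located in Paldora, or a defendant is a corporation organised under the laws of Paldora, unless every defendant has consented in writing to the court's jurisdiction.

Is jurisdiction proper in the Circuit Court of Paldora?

The Circuit Court of Paldora:
  (a) The plaintiff resides in Orinley, which is not Paldora, which satisfies one of the alternatives. However, the amount in controversy is 288,000 dollars, which meets the 100,000 dollars floor, which falls within the stated exception and so defeats the condition. Not met.
  (b) The amount in controversy is $288,000, which meets the $25,000 floor — that alternative is enough. Condition met.
  (c) The amount in controversy is 288,000 dollars, above the 251,000 dollars ceiling. And the operative events occurred in Quenston, not Paldora, so the proviso does not save it. Fails.
  (d) Odell Industries resides in Paldora, so one alternative holds. And the carve-out is inapplicable — the amount in controversy is USD 288,000, above the $50,000 ceiling. Met.
  (e) Odell Industries is organised under the laws of Paldora, which satisfies one of the alternatives. Met.
  → The court lacks jurisdiction.

No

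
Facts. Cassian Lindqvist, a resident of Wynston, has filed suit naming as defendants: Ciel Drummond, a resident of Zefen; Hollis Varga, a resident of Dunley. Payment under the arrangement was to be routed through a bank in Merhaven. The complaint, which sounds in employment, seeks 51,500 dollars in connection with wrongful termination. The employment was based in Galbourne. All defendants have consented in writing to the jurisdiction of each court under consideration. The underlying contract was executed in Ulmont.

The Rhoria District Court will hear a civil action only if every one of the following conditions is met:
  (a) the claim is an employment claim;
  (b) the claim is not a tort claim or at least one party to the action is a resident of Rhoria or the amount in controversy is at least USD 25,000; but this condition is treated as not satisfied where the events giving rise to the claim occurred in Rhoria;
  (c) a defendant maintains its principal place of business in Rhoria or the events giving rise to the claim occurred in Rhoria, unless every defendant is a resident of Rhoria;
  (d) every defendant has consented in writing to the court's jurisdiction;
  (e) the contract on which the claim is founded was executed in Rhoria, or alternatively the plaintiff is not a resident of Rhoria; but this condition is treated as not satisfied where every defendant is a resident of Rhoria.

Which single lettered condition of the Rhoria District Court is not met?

The Rhoria District Court:
  (a) The claim is an employment claim. Condition met.
  (b) The claim is an employment claim, not a tort claim, which satisfies one of the alternatives. The exception is not triggered, since the operative events occurred in Galbourne, not Rhoria. Satisfied.
  (c) No defendant is a corporation; the operative events occurred in Galbourne, not Rhoria — no alternative holds. Nor does the 'unless' clause help: the defendants reside as follows — Ciel Drummond in Zefen, Hollis Varga in Dunley — not all in Rhoria. Not satisfied.
  (d) Every defendant has filed written consent. Satisfied.
  (e) The plaintiff resides in Wynston, which is not Rhoria — that alternative is enough. And the carve-out is inapplicable — the defendants reside as follows — Ciel Drummond in Zefen, Hollis Varga in Dunley — not all in Rhoria. Satisfied.
Only condition (c) fails.

(c)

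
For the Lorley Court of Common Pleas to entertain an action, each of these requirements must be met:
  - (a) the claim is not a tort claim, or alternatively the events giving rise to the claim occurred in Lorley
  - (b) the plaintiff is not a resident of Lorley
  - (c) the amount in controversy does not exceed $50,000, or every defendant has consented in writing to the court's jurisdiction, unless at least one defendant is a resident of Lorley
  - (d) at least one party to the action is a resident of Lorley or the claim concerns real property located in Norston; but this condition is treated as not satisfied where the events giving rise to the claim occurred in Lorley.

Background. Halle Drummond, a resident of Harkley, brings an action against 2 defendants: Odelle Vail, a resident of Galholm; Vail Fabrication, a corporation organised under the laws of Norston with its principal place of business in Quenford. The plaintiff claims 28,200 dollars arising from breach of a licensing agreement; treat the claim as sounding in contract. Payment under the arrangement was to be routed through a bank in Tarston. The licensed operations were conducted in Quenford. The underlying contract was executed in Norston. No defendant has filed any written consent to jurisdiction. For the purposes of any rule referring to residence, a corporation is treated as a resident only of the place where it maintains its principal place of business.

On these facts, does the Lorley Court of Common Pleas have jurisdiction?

No

The Lorley Court of Common Pleas:
  (a) The claim is a contract claim, not a tort claim, so this disjunct is met. Condition met.
  (b) The plaintiff resides in Harkley, which is not Lorley. Condition met.
  (c) The amount in controversy is 28,200 dollars, within the 50,000 dollars ceiling, so this disjunct is met. Met.
  (d) No party resides in Lorley; the claim does not concern real property — every alternative fails. Not met.
  → No jurisdiction.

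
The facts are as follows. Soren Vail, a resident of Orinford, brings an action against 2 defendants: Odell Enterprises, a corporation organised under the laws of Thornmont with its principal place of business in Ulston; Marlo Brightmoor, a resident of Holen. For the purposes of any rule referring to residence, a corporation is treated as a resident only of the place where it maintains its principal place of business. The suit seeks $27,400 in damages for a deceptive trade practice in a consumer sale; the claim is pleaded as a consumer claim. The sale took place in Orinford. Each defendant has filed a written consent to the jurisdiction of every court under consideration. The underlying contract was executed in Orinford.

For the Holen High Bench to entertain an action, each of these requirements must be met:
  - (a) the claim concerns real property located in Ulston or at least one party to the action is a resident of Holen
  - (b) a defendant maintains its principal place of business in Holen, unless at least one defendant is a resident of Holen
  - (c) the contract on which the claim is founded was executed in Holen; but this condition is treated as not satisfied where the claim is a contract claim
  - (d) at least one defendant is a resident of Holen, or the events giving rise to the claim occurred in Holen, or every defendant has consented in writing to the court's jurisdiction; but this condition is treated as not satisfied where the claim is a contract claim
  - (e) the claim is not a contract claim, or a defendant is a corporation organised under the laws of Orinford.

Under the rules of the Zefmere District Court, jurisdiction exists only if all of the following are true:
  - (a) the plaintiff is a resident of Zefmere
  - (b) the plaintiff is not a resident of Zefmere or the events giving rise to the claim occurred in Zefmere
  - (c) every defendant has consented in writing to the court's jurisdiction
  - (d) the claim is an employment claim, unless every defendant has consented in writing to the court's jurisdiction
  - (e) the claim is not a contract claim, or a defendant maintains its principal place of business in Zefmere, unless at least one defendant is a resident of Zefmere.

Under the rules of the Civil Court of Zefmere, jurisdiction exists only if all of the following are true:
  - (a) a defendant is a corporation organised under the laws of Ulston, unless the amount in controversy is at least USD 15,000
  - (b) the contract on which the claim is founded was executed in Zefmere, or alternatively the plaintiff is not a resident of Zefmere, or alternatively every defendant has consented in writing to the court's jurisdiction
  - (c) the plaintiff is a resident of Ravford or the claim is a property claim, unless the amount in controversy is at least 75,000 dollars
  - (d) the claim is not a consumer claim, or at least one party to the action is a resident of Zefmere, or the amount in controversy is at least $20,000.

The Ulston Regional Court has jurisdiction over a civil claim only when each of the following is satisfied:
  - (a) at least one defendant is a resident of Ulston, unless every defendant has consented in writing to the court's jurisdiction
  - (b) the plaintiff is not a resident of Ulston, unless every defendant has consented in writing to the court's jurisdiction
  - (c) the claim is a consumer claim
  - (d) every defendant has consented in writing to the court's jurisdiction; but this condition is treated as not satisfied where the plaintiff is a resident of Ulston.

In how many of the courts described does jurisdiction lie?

1

The Holen High Bench:
  (a) Marlo Brightmoor resides in Holen, so this disjunct is met. Met.
  (b) The corporate defendant(s) have their principal place of business in Ulston, not Holen. But Marlo Brightmoor resides in Holen, and the 'unless' clause therefore excuses the requirement. Met.
  (c) The contract was executed in Orinford, not Holen. Condition not met.
  (d) Marlo Brightmoor resides in Holen, which satisfies one of the alternatives. And the carve-out is inapplicable — the claim is a consumer claim, not a contract claim. Satisfied.
  (e) The claim is a consumer claim, not a contract claim, so this disjunct is met. Met.
  → The court lacks jurisdiction.
The Zefmere District Court:
  (a) The plaintiff resides in Orinford, not Zefmere. Fails.
  (b) The plaintiff resides in Orinford, which is not Zefmere, so one alternative holds. Condition met.
  (c) Every defendant has filed written consent. Satisfied.
  (d) The claim is a consumer claim, not an employment claim. But every defendant has filed written consent, and the 'unless' clause therefore excuses the requirement. Condition met.
  (e) The claim is a consumer claim, not a contract claim — that alternative is enough. Met.
  → The court lacks jurisdiction.
The Civil Court of Zefmere:
  (a) The corporate defendant(s) are organised in Thornmont, not Ulston. But the amount in controversy is 27,400 dollars, which meets the 15,000 dollars floor, and the 'unless' clause therefore excuses the requirement. Satisfied.
  (b) The plaintiff resides in Orinford, which is not Zefmere, which satisfies one of the alternatives. Met.
  (c) The plaintiff resides in Orinford, not Ravford; the claim is a consumer claim, not a property claim — every alternative fails. And the amount in controversy is $27,400, below the USD 75,000 floor, so the proviso does not save it. Condition not met.
  (d) The amount in controversy is 27,400 dollars, which meets the USD 20,000 floor, so one alternative holds. Condition met.
  → The court lacks jurisdiction.
The Ulston Regional Court:
  (a) Odell Enterprises resides in Ulston. Condition met.
  (b) The plaintiff resides in Orinford, which is not Ulston. Satisfied.
  (c) The claim is a consumer claim. Satisfied.
  (d) Every defendant has filed written consent. And the carve-out is inapplicable — the plaintiff resides in Orinford, not Ulston. Condition met.
  → Every requirement is satisfied — jurisdiction.
Courts with jurisdiction: the Ulston Regional Court — 1 in total.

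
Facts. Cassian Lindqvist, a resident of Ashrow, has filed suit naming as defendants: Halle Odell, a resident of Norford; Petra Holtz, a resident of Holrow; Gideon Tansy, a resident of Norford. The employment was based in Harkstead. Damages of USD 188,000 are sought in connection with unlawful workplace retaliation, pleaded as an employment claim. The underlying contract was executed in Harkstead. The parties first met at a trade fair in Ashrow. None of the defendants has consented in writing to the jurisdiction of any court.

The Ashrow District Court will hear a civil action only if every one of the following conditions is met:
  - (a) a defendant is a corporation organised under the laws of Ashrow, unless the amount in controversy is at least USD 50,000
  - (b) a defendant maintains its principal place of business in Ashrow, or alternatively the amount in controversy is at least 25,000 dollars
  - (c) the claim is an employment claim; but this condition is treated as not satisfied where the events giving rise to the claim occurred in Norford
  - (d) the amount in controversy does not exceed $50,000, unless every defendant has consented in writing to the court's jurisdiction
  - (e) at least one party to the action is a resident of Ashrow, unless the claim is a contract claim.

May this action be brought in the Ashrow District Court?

The Ashrow District Court:
  (a) No defendant is a corporation. However, the amount in controversy is $188,000, which meets the USD 50,000 floor, so the 'unless' proviso supplies this condition. Met.
  (b) The amount in controversy is $188,000, which meets the $25,000 floor, so one alternative holds. Met.
  (c) The claim is an employment claim. The carve-out does not apply: the operative events occurred in Harkstead, not Norford. Satisfied.
  (d) The amount in controversy is $188,000, above the USD 50,000 ceiling. And no such written consent has been filed, so the proviso does not save it. Condition not met.
  (e) Cassian Lindqvist resides in Ashrow. Condition met.
  → Not every requirement is met — no jurisdiction.

No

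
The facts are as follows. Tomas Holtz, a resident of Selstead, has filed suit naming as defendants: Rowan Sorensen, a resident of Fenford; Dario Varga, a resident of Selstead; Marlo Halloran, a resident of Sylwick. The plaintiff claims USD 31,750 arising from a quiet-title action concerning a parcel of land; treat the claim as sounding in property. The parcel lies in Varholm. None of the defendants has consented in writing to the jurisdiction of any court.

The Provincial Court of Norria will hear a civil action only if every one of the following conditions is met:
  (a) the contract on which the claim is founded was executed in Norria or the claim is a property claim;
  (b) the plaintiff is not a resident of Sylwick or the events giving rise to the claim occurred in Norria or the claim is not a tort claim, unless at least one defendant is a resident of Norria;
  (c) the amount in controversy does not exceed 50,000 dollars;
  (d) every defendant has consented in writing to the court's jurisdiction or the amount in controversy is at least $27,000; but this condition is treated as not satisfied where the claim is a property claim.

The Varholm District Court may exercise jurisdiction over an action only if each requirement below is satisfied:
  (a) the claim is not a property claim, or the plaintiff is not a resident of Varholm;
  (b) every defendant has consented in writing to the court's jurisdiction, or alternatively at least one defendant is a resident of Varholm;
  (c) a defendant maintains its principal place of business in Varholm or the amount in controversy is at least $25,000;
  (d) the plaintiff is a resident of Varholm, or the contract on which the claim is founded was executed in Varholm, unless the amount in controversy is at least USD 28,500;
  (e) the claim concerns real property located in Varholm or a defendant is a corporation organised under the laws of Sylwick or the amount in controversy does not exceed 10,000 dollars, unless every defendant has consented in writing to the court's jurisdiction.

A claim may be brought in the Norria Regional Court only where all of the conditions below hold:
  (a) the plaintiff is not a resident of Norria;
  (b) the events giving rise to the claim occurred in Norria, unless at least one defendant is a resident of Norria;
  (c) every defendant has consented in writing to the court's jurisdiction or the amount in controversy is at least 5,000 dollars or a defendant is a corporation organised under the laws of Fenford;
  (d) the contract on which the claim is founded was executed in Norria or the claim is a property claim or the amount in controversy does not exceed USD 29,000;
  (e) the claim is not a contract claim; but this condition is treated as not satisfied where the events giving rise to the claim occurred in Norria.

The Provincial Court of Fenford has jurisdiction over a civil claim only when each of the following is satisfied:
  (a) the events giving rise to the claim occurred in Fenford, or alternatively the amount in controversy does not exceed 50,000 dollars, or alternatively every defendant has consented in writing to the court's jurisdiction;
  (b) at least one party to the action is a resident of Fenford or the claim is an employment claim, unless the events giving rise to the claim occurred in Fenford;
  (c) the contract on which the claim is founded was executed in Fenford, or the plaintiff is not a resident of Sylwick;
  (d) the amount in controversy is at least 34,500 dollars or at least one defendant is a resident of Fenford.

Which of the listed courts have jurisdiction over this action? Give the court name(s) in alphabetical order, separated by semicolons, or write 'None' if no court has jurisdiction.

The Provincial Court of Norria:
  (a) The claim is a property claim — that alternative is enough. Condition met.
  (b) The plaintiff resides in Selstead, which is not Sylwick, so this disjunct is met. Satisfied.
  (c) The amount in controversy is USD 31,750, within the USD 50,000 ceiling. Satisfied.
  (d) The amount in controversy is $31,750, which meets the 27,000 dollars floor, so this disjunct is met. But the carve-out bites: the claim is a property claim. Fails.
  → No jurisdiction.
The Varholm District Court:
  (a) The plaintiff resides in Selstead, which is not Varholm, so this disjunct is met. Met.
  (b) No such written consent has been filed; no defendant resides in Varholm (they reside in Fenford, Selstead, Sylwick) — no alternative holds. Not satisfied.
  (c) The amount in controversy is 31,750 dollars, which meets the $25,000 floor, which satisfies one of the alternatives. Met.
  (d) The plaintiff resides in Selstead, not Varholm; no contract (and hence no place of execution) is alleged — every alternative fails. However, the amount in controversy is USD 31,750, which meets the USD 28,500 floor, so the 'unless' proviso supplies this condition. Satisfied.
  (e) The property lies in Varholm, so one alternative holds. Satisfied.
  → No jurisdiction.
The Norria Regional Court:
  (a) The plaintiff resides in Selstead, which is not Norria. Satisfied.
  (b) The operative events occurred in Varholm, not Norria. Nor does the 'unless' clause help: no defendant resides in Norria (they reside in Fenford, Selstead, Sylwick). Not met.
  (c) The amount in controversy is 31,750 dollars, which meets the USD 5,000 floor, so this disjunct is met. Met.
  (d) The claim is a property claim — that alternative is enough. Met.
  (e) The claim is a property claim, not a contract claim. The carve-out does not apply: the operative events occurred in Varholm, not Norria. Condition met.
  → Not every requirement is met — no jurisdiction.
The Provincial Court of Fenford:
  (a) The amount in controversy is $31,750, within the 50,000 dollars ceiling — that alternative is enough. Condition met.
  (b) Rowan Sorensen resides in Fenford, which satisfies one of the alternatives. Satisfied.
  (c) The plaintiff resides in Selstead, which is not Sylwick, so one alternative holds. Satisfied.
  (d) Rowan Sorensen resides in Fenford, which satisfies one of the alternatives. Met.
  → The court has jurisdiction.

the Provincial Court of Fenford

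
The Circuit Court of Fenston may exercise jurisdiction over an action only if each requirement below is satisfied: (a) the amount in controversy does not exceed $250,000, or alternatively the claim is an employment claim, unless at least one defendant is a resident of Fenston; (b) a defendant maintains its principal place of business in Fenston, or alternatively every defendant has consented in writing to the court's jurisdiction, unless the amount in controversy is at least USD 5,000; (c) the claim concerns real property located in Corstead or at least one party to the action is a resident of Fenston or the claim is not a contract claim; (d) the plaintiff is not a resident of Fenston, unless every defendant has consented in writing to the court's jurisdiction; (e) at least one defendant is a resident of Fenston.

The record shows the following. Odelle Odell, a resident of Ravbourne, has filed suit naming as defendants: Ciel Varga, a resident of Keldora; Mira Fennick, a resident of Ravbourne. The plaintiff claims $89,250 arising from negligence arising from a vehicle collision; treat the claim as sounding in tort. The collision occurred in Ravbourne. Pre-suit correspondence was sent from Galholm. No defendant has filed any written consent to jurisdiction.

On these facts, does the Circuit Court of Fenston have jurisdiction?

No

The Circuit Court of Fenston:
  (a) The amount in controversy is USD 89,250, within the 250,000 dollars ceiling, so one alternative holds. Satisfied.
  (b) No defendant is a corporation; no such written consent has been filed — every alternative fails. However, the amount in controversy is 89,250 dollars, which meets the $5,000 floor, so the 'unless' proviso supplies this condition. Met.
  (c) The claim is a tort claim, not a contract claim, which satisfies one of the alternatives. Met.
  (d) The plaintiff resides in Ravbourne, which is not Fenston. Condition met.
  (e) No defendant resides in Fenston (they reside in Keldora, Ravbourne). Not satisfied.
  → No jurisdiction.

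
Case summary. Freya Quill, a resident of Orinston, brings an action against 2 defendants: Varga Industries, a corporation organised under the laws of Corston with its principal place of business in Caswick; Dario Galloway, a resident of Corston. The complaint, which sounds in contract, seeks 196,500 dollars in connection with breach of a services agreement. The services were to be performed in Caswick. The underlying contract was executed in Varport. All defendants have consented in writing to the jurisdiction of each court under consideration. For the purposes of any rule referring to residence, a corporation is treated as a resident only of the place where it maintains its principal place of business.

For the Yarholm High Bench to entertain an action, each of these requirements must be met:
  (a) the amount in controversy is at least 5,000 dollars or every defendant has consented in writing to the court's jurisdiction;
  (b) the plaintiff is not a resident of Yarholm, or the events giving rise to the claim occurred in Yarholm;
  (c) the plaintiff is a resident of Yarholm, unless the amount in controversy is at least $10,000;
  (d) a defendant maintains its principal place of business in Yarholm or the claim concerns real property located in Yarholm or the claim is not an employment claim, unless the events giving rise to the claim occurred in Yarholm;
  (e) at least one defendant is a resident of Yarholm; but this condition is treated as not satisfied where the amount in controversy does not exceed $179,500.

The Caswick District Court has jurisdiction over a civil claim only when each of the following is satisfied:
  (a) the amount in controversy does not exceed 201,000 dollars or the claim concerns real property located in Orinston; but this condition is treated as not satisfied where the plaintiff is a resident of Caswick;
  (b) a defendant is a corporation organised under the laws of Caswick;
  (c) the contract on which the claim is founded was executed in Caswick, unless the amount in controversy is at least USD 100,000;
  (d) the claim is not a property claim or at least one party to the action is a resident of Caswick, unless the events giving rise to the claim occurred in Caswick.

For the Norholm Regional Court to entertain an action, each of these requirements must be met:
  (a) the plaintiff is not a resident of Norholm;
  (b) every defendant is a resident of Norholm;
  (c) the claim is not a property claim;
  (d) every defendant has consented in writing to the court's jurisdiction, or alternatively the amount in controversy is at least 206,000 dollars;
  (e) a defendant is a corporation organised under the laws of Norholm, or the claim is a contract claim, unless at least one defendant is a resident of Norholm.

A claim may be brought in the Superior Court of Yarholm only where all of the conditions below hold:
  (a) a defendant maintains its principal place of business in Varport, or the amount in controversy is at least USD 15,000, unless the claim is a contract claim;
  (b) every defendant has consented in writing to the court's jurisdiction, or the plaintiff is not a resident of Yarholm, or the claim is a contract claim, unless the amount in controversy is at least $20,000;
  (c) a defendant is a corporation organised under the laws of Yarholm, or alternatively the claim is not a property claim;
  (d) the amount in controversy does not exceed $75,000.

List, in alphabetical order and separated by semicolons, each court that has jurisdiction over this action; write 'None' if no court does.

None

The Yarholm High Bench:
  (a) The amount in controversy is 196,500 dollars, which meets the 5,000 dollars floor, so one alternative holds. Satisfied.
  (b) The plaintiff resides in Orinston, which is not Yarholm — that alternative is enough. Satisfied.
  (c) The plaintiff resides in Orinston, not Yarholm. But the amount in controversy is USD 196,500, which meets the $10,000 floor, and the 'unless' clause therefore excuses the requirement. Condition met.
  (d) The claim is a contract claim, not an employment claim, so one alternative holds. Met.
  (e) No defendant resides in Yarholm (they reside in Caswick, Corston). Not met.
  → The court lacks jurisdiction.
The Caswick District Court:
  (a) The amount in controversy is 196,500 dollars, within the 201,000 dollars ceiling — that alternative is enough. And the carve-out is inapplicable — the plaintiff resides in Orinston, not Caswick. Condition met.
  (b) The corporate defendant(s) are organised in Corston, not Caswick. Not satisfied.
  (c) The contract was executed in Varport, not Caswick. The proviso rescues it, though: the amount in controversy is USD 196,500, which meets the USD 100,000 floor. Satisfied.
  (d) The claim is a contract claim, not a property claim, which satisfies one of the alternatives. Condition met.
  → The court lacks jurisdiction.
The Norholm Regional Court:
  (a) The plaintiff resides in Orinston, which is not Norholm. Satisfied.
  (b) The defendants reside as follows — Varga Industries in Caswick, Dario Galloway in Corston — not all in Norholm. Not satisfied.
  (c) The claim is a contract claim, not a property claim. Met.
  (d) Every defendant has filed written consent, so this disjunct is met. Met.
  (e) The claim is a contract claim — that alternative is enough. Satisfied.
  → No jurisdiction.
The Superior Court of Yarholm:
  (a) The amount in controversy is $196,500, which meets the $15,000 floor, so one alternative holds. Satisfied.
  (b) Every defendant has filed written consent — that alternative is enough. Met.
  (c) The claim is a contract claim, not a property claim, which satisfies one of the alternatives. Satisfied.
  (d) The amount in controversy is USD 196,500, above the USD 75,000 ceiling. Fails.
  → Not every requirement is met — no jurisdiction.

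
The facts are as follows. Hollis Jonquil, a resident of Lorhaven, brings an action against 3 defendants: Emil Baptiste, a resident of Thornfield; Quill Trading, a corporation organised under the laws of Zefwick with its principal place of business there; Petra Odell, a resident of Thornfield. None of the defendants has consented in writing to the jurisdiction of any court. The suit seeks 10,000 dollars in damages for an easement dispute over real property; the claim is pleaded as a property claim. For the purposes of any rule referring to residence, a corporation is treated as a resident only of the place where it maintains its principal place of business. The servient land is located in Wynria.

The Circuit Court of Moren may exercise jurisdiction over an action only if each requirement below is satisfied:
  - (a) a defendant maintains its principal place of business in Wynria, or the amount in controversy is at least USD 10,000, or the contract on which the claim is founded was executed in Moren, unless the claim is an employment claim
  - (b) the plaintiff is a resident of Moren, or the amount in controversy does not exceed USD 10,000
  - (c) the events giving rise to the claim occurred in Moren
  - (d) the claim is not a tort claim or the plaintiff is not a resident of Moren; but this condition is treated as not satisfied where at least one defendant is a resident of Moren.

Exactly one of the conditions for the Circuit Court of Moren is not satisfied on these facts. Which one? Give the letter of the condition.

The Circuit Court of Moren:
  (a) The amount in controversy is 10,000 dollars, which meets the $10,000 floor, so one alternative holds. Satisfied.
  (b) The amount in controversy is $10,000, within the 10,000 dollars ceiling — that alternative is enough. Met.
  (c) The operative events occurred in Wynria, not Moren. Fails.
  (d) The claim is a property claim, not a tort claim, so one alternative holds. The carve-out does not apply: no defendant resides in Moren (they reside in Thornfield, Zefwick, Thornfield). Satisfied.
Only condition (c) fails.

(c)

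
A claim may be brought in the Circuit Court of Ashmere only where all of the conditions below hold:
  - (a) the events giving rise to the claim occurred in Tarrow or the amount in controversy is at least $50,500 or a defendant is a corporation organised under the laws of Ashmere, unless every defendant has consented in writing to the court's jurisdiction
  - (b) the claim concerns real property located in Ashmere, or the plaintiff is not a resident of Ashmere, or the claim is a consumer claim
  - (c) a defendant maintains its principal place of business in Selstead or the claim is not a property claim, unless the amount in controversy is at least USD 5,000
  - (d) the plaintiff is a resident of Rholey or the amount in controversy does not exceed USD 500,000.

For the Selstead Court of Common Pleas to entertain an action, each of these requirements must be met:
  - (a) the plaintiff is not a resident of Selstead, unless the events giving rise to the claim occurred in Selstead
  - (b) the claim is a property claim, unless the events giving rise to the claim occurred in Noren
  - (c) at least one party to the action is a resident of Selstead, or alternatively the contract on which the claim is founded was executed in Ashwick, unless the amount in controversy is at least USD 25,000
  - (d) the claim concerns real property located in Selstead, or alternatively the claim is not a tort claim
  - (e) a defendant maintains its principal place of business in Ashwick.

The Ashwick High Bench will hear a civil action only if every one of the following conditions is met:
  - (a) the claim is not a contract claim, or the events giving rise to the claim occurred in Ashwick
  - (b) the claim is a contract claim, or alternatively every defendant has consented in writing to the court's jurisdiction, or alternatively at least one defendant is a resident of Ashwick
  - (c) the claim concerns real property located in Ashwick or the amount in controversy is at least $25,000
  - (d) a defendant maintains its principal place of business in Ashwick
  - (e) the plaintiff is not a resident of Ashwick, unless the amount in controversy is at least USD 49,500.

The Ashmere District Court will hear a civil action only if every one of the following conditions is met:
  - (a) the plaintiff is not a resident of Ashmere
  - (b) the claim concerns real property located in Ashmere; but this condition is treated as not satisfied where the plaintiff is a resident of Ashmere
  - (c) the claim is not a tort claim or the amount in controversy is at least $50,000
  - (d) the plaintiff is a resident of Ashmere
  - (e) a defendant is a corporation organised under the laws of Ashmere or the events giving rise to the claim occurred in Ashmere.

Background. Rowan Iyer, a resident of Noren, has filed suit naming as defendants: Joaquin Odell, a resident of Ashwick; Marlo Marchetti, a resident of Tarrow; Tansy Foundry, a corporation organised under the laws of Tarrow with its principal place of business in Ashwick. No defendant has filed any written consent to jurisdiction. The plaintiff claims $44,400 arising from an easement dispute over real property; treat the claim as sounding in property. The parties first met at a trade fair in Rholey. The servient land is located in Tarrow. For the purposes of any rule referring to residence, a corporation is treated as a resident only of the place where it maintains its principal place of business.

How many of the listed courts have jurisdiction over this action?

The Circuit Court of Ashmere:
  (a) The operative events occurred in Tarrow — that alternative is enough. Condition met.
  (b) The plaintiff resides in Noren, which is not Ashmere, so one alternative holds. Met.
  (c) The corporate defendant(s) have their principal place of business in Ashwick, not Selstead; the claim is a property claim — every alternative fails. But the amount in controversy is USD 44,400, which meets the $5,000 floor, and the 'unless' clause therefore excuses the requirement. Condition met.
  (d) The amount in controversy is $44,400, within the $500,000 ceiling, which satisfies one of the alternatives. Satisfied.
  → All conditions met; jurisdiction exists.
The Selstead Court of Common Pleas:
  (a) The plaintiff resides in Noren, which is not Selstead. Condition met.
  (b) The claim is a property claim. Satisfied.
  (c) No party resides in Selstead; no contract (and hence no place of execution) is alleged — no alternative holds. The proviso rescues it, though: the amount in controversy is USD 44,400, which meets the $25,000 floor. Condition met.
  (d) The claim is a property claim, not a tort claim, so this disjunct is met. Condition met.
  (e) Tansy Foundry has its principal place of business in Ashwick. Satisfied.
  → Jurisdiction lies.
The Ashwick High Bench:
  (a) The claim is a property claim, not a contract claim, so one alternative holds. Satisfied.
  (b) Joaquin Odell resides in Ashwick — that alternative is enough. Met.
  (c) The amount in controversy is USD 44,400, which meets the USD 25,000 floor, so this disjunct is met. Satisfied.
  (d) Tansy Foundry has its principal place of business in Ashwick. Satisfied.
  (e) The plaintiff resides in Noren, which is not Ashwick. Condition met.
  → All conditions met; jurisdiction exists.
The Ashmere District Court:
  (a) The plaintiff resides in Noren, which is not Ashmere. Met.
  (b) The property lies in Tarrow, not Ashmere. Fails.
  (c) The claim is a property claim, not a tort claim, so this disjunct is met. Met.
  (d) The plaintiff resides in Noren, not Ashmere. Not met.
  (e) The corporate defendant(s) are organised in Tarrow, not Ashmere; the operative events occurred in Tarrow, not Ashmere — none of the alternatives is met. Not met.
  → Not every requirement is met — no jurisdiction.
Courts with jurisdiction: the Circuit Court of Ashmere, the Selstead Court of Common Pleas, the Ashwick High Bench — 3 in total.

3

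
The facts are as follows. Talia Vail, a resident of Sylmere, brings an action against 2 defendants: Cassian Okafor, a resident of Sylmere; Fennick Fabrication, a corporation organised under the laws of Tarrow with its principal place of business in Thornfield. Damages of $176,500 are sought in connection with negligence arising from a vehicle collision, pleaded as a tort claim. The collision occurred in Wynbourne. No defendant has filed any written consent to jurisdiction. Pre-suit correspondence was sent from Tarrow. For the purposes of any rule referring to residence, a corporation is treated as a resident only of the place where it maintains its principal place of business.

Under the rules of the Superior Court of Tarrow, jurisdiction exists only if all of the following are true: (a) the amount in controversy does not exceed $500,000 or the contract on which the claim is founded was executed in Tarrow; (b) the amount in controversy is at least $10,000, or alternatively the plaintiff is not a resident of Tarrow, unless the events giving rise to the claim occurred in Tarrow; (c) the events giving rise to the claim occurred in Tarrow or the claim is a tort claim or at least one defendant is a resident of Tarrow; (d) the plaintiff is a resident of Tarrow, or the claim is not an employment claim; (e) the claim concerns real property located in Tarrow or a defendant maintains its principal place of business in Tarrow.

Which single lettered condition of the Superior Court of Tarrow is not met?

The Superior Court of Tarrow:
  (a) The amount in controversy is 176,500 dollars, within the 500,000 dollars ceiling — that alternative is enough. Satisfied.
  (b) The amount in controversy is 176,500 dollars, which meets the 10,000 dollars floor, so one alternative holds. Condition met.
  (c) The claim is a tort claim, which satisfies one of the alternatives. Condition met.
  (d) The claim is a tort claim, not an employment claim, so this disjunct is met. Met.
  (e) The claim does not concern real property; the corporate defendant(s) have their principal place of business in Thornfield, not Tarrow — no alternative holds. Condition not met.
Only condition (e) fails.

(e)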